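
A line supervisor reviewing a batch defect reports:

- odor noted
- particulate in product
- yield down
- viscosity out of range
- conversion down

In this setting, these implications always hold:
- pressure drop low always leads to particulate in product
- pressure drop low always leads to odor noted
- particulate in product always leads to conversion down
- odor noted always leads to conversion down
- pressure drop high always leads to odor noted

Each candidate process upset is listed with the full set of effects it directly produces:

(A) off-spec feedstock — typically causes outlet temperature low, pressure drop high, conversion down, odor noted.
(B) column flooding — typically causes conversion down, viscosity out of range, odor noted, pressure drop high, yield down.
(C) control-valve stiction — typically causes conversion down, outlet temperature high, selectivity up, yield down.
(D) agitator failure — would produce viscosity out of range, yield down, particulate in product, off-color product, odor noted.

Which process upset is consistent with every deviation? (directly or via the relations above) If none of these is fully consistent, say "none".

D

Testing each hypothesis:
(A) off-spec feedstock — does not account for particulate in product, yield down, viscosity out of range
(B) column flooding — does not account for particulate in product
(C) control-valve stiction — does not account for odor noted, particulate in product, viscosity out of range
(D) agitator failure — odor noted match; particulate in product match; yield down match; viscosity out of range match; conversion down match (by particulate in product → conversion down)
(D) alone accounts for all the evidence.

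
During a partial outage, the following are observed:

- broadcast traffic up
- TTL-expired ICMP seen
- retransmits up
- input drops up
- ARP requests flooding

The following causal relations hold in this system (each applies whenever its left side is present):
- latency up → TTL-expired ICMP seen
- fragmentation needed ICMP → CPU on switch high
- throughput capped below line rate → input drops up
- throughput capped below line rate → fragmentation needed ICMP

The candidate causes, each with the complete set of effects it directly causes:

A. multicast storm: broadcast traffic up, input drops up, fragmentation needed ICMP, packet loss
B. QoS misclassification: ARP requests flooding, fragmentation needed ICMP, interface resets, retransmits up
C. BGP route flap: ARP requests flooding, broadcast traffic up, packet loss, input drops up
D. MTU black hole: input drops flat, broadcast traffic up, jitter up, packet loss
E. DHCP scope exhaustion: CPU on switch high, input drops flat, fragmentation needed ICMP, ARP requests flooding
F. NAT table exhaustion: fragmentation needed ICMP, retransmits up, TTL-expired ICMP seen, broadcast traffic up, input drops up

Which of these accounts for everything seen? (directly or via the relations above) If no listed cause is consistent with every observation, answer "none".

For each candidate, compare predicted effects to what was observed:
(A) multicast storm — broadcast traffic up yes; TTL-expired ICMP seen NO; retransmits up NO; input drops up yes; ARP requests flooding NO
(B) QoS misclassification — broadcast traffic up NO; TTL-expired ICMP seen NO; retransmits up yes; input drops up NO; ARP requests flooding yes
(C) BGP route flap — broadcast traffic up yes; TTL-expired ICMP seen NO; retransmits up NO; input drops up yes; ARP requests flooding yes
(D) MTU black hole — fails on TTL-expired ICMP seen, retransmits up, input drops up, ARP requests flooding (predicts input drops flat, not input drops up)
(E) DHCP scope exhaustion — fails on broadcast traffic up, TTL-expired ICMP seen, retransmits up, input drops up (predicts input drops flat, not input drops up)
(F) NAT table exhaustion — does not account for ARP requests flooding
No candidate is consistent with all observations.

none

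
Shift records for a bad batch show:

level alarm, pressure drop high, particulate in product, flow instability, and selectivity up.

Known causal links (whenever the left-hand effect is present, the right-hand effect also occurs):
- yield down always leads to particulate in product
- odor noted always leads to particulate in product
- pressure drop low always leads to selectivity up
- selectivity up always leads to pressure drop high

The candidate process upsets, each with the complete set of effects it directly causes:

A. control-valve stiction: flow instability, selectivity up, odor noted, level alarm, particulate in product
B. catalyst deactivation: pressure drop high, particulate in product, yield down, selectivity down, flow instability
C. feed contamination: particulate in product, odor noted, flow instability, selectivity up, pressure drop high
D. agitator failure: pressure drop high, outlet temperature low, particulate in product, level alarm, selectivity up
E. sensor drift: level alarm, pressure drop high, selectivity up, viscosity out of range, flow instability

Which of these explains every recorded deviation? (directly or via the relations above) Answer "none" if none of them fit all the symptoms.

Per-candidate check:
(A) control-valve stiction — level alarm match; pressure drop high match (by selectivity up → pressure drop high); particulate in product match; flow instability match; selectivity up match
(B) catalyst deactivation — level alarm miss; pressure drop high match; particulate in product match; flow instability match; selectivity up miss
(C) feed contamination — level alarm miss; pressure drop high match; particulate in product match; flow instability match; selectivity up match
(D) agitator failure — level alarm match; pressure drop high match; particulate in product match; flow instability miss; selectivity up match
(E) sensor drift — level alarm match; pressure drop high match; particulate in product miss; flow instability match; selectivity up match
Only (A) is consistent with every observation.

A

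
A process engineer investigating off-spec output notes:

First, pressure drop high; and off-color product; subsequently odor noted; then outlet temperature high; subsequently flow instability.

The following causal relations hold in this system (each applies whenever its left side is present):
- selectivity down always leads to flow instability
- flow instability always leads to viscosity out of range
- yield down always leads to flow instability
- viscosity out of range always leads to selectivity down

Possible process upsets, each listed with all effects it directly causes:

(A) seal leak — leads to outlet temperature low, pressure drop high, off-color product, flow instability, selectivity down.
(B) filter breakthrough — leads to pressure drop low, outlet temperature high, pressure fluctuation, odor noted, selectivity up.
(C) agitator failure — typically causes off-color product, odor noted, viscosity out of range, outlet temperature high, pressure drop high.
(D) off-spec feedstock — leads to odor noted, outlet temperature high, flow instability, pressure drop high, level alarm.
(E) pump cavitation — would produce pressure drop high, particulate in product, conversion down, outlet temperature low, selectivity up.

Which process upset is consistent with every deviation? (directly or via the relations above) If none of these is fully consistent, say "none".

C

Testing each hypothesis:
(A) seal leak — pressure drop high +; off-color product +; odor noted -; outlet temperature high -; flow instability +
(B) filter breakthrough — pressure drop high -; off-color product -; odor noted +; outlet temperature high +; flow instability -
(C) agitator failure — accounts for every observation (flow instability via viscosity out of range → selectivity down → flow instability)
(D) off-spec feedstock — pressure drop high +; off-color product -; odor noted +; outlet temperature high +; flow instability +
(E) pump cavitation — pressure drop high +; off-color product -; odor noted -; outlet temperature high -; flow instability -
(C) alone accounts for all the evidence.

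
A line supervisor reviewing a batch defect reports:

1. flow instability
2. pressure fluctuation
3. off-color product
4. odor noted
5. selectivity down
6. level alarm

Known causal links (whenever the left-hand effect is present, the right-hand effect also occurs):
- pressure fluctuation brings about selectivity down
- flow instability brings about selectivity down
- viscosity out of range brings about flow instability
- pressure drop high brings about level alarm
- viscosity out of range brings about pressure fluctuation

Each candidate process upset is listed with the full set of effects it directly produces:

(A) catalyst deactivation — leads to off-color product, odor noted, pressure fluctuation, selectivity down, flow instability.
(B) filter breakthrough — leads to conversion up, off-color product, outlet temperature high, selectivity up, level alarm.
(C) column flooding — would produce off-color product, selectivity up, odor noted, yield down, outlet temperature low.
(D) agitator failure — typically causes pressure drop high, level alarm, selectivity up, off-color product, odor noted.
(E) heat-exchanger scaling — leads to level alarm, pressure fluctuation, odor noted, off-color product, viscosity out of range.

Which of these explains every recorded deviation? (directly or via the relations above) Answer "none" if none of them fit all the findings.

Per-candidate check:
(A) catalyst deactivation — does not account for level alarm
(B) filter breakthrough — fails on flow instability, pressure fluctuation, odor noted, selectivity down (predicts selectivity up, not selectivity down)
(C) column flooding — flow instability miss; pressure fluctuation miss; off-color product match; odor noted match; selectivity down miss; level alarm miss
(D) agitator failure — fails on flow instability, pressure fluctuation, selectivity down (predicts selectivity up, not selectivity down)
(E) heat-exchanger scaling — flow instability match (through viscosity out of range → flow instability); pressure fluctuation match; off-color product match; odor noted match; selectivity down match (through pressure fluctuation → selectivity down); level alarm match
(E) is the only candidate with no mismatches.

E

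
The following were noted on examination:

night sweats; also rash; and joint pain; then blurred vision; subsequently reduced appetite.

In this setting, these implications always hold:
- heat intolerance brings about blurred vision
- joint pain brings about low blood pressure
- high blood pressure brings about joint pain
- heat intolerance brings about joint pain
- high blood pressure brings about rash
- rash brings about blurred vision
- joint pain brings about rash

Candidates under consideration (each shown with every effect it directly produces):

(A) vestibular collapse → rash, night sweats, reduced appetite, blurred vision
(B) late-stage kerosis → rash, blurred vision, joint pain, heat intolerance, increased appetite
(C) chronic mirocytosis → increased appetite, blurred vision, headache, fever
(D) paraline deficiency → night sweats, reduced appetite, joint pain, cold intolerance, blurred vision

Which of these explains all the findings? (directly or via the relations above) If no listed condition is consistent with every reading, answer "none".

D

Testing each hypothesis:
(A) vestibular collapse — does not account for joint pain
(B) late-stage kerosis — night sweats -; rash +; joint pain +; blurred vision +; reduced appetite -
(C) chronic mirocytosis — fails on night sweats, rash, joint pain, reduced appetite (predicts increased appetite, not reduced appetite)
(D) paraline deficiency — night sweats +; rash + (through joint pain → rash); joint pain +; blurred vision +; reduced appetite +
(D) is the only candidate with no mismatches.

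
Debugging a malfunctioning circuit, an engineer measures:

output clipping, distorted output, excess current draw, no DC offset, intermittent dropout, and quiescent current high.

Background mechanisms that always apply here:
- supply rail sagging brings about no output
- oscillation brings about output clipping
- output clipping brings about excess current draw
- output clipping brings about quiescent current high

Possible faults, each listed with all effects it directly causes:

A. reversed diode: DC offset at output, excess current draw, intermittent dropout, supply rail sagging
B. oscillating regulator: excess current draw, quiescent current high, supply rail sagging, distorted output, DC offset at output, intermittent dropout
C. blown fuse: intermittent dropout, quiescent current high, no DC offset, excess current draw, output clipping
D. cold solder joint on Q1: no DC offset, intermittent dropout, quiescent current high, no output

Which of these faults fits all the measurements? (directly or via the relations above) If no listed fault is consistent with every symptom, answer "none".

none

Checking each candidate against the observations:
(A) reversed diode — output clipping NO; distorted output NO; excess current draw yes; no DC offset NO; intermittent dropout yes; quiescent current high NO
(B) oscillating regulator — output clipping NO; distorted output yes; excess current draw yes; no DC offset NO; intermittent dropout yes; quiescent current high yes
(C) blown fuse — does not account for distorted output
(D) cold solder joint on Q1 — output clipping NO; distorted output NO; excess current draw NO; no DC offset yes; intermittent dropout yes; quiescent current high yes
Every candidate fails on at least one observation.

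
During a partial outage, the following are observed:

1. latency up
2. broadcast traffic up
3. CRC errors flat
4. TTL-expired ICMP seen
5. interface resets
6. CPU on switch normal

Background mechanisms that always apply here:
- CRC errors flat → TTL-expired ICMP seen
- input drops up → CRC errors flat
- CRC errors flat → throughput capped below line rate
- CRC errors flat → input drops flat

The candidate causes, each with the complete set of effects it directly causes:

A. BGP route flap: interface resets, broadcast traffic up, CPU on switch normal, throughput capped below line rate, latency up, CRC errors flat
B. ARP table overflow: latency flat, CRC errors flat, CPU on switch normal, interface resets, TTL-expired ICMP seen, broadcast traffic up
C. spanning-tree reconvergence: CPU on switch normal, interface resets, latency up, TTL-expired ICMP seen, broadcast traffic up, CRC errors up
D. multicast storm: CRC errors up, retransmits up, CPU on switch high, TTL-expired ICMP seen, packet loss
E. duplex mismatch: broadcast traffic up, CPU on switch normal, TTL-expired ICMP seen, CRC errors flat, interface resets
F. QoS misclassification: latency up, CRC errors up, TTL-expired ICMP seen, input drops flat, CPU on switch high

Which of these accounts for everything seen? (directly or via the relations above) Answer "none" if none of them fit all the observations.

A

Checking each candidate against the observations:
(A) BGP route flap — latency up yes; broadcast traffic up yes; CRC errors flat yes; TTL-expired ICMP seen yes (by CRC errors flat → TTL-expired ICMP seen); interface resets yes; CPU on switch normal yes
(B) ARP table overflow — fails on latency up (predicts latency flat, not latency up)
(C) spanning-tree reconvergence — fails on CRC errors flat (predicts CRC errors up, not CRC errors flat)
(D) multicast storm — fails on latency up, broadcast traffic up, CRC errors flat, interface resets, CPU on switch normal (predicts CRC errors up, not CRC errors flat; predicts CPU on switch high, not CPU on switch normal)
(E) duplex mismatch — latency up NO; broadcast traffic up yes; CRC errors flat yes; TTL-expired ICMP seen yes; interface resets yes; CPU on switch normal yes
(F) QoS misclassification — latency up yes; broadcast traffic up NO; CRC errors flat NO; TTL-expired ICMP seen yes; interface resets NO; CPU on switch normal NO
(A) is the only candidate with no mismatches.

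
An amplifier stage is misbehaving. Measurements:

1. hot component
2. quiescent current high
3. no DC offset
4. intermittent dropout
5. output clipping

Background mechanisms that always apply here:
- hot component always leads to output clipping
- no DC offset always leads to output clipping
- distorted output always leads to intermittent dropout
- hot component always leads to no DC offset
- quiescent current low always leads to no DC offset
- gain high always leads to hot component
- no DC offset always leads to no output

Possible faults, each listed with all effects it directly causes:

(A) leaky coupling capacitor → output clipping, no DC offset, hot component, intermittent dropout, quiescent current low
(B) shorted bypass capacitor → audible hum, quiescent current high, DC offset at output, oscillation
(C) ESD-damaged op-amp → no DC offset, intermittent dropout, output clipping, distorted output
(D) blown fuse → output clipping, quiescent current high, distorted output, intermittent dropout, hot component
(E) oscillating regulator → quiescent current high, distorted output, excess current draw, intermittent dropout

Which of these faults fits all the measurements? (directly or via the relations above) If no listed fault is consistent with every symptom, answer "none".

For each candidate, compare predicted effects to what was observed:
(A) leaky coupling capacitor — fails on quiescent current high (predicts quiescent current low, not quiescent current high)
(B) shorted bypass capacitor — hot component ✗; quiescent current high ✓; no DC offset ✗; intermittent dropout ✗; output clipping ✗
(C) ESD-damaged op-amp — hot component ✗; quiescent current high ✗; no DC offset ✓; intermittent dropout ✓; output clipping ✓
(D) blown fuse — hot component ✓; quiescent current high ✓; no DC offset ✓ (through hot component → no DC offset); intermittent dropout ✓; output clipping ✓
(E) oscillating regulator — does not account for hot component, no DC offset, output clipping
(D) is the only candidate with no mismatches.

D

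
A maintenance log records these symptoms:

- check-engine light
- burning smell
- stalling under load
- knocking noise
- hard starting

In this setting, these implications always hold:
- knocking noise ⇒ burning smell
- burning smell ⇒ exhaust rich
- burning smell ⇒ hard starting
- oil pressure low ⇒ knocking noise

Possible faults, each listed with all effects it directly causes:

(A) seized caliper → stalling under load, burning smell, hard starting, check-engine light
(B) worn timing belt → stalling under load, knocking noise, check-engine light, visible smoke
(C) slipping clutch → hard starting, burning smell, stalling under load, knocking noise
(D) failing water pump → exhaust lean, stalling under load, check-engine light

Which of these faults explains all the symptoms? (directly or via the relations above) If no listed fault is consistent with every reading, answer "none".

For each candidate, compare predicted effects to what was observed:
(A) seized caliper — does not account for knocking noise
(B) worn timing belt — accounts for every observation (burning smell by knocking noise → burning smell)
(C) slipping clutch — does not account for check-engine light
(D) failing water pump — check-engine light ✓; burning smell ✗; stalling under load ✓; knocking noise ✗; hard starting ✗
Only (B) is consistent with every observation.

B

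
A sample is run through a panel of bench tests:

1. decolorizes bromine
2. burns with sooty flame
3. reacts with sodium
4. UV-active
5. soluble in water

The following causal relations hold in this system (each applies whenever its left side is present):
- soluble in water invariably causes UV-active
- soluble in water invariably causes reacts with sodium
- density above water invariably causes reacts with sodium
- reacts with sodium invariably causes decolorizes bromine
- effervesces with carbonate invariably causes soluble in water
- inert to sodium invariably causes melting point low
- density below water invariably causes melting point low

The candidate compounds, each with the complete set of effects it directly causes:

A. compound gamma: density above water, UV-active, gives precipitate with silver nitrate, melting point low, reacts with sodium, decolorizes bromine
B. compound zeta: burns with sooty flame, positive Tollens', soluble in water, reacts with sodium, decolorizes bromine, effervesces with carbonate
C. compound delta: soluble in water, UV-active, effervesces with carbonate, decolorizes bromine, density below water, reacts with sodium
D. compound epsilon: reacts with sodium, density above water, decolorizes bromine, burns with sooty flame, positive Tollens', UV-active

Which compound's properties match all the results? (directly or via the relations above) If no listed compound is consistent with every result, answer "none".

Testing each hypothesis:
(A) compound gamma — decolorizes bromine match; burns with sooty flame miss; reacts with sodium match; UV-active match; soluble in water miss
(B) compound zeta — accounts for every observation (UV-active by soluble in water → UV-active)
(C) compound delta — does not account for burns with sooty flame
(D) compound epsilon — does not account for soluble in water
(B) is the only candidate with no mismatches.

B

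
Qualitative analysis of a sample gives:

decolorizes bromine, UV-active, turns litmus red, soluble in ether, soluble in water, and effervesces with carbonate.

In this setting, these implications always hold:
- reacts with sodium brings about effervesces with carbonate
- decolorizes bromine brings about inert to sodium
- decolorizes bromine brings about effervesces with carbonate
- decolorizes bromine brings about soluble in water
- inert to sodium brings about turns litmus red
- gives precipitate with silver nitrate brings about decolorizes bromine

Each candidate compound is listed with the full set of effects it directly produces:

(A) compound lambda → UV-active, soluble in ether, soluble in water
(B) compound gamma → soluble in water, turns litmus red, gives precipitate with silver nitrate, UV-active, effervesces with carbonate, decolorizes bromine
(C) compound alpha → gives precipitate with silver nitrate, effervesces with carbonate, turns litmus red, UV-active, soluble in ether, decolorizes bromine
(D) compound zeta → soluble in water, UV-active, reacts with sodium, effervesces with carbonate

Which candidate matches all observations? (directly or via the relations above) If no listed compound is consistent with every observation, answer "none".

Checking each candidate against the observations:
(A) compound lambda — decolorizes bromine ✗; UV-active ✓; turns litmus red ✗; soluble in ether ✓; soluble in water ✓; effervesces with carbonate ✗
(B) compound gamma — decolorizes bromine ✓; UV-active ✓; turns litmus red ✓; soluble in ether ✗; soluble in water ✓; effervesces with carbonate ✓
(C) compound alpha — decolorizes bromine ✓; UV-active ✓; turns litmus red ✓; soluble in ether ✓; soluble in water ✓ (via decolorizes bromine → soluble in water); effervesces with carbonate ✓
(D) compound zeta — does not account for decolorizes bromine, turns litmus red, soluble in ether
(C) is the only candidate with no mismatches.

C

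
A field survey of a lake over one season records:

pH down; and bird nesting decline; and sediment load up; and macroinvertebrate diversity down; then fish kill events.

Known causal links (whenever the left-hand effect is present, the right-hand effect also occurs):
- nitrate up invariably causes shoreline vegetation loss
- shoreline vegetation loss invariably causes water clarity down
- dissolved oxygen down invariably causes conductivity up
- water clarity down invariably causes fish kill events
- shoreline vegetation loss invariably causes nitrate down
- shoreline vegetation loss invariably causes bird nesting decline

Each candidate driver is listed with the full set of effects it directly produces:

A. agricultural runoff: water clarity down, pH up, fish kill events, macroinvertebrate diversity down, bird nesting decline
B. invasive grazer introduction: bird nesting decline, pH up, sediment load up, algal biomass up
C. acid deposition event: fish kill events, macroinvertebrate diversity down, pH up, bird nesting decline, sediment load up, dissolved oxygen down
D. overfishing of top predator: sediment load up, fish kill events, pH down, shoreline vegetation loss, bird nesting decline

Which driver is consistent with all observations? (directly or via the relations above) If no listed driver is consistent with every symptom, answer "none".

none

Per-candidate check:
(A) agricultural runoff — fails on pH down, sediment load up (predicts pH up, not pH down)
(B) invasive grazer introduction — fails on pH down, macroinvertebrate diversity down, fish kill events (predicts pH up, not pH down)
(C) acid deposition event — fails on pH down (predicts pH up, not pH down)
(D) overfishing of top predator — pH down yes; bird nesting decline yes; sediment load up yes; macroinvertebrate diversity down NO; fish kill events yes
Every candidate fails on at least one observation.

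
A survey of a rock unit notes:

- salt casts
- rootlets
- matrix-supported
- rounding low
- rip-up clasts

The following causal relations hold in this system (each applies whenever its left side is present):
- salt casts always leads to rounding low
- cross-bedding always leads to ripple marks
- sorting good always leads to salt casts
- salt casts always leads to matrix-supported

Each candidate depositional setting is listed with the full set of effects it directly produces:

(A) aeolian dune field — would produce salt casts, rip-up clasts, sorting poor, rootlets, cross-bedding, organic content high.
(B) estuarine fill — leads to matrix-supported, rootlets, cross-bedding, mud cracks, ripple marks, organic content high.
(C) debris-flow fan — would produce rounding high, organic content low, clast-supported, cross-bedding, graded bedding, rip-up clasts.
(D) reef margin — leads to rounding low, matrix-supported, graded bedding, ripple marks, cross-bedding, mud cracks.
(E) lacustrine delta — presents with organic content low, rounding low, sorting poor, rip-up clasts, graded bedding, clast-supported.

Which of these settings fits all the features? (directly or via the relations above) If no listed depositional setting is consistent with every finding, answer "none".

A

Testing each hypothesis:
(A) aeolian dune field — accounts for every observation (matrix-supported by salt casts → matrix-supported)
(B) estuarine fill — does not account for salt casts, rounding low, rip-up clasts
(C) debris-flow fan — fails on salt casts, rootlets, matrix-supported, rounding low (predicts clast-supported, not matrix-supported; predicts rounding high, not rounding low)
(D) reef margin — does not account for salt casts, rootlets, rip-up clasts
(E) lacustrine delta — salt casts -; rootlets -; matrix-supported -; rounding low +; rip-up clasts +
(A) alone accounts for all the evidence.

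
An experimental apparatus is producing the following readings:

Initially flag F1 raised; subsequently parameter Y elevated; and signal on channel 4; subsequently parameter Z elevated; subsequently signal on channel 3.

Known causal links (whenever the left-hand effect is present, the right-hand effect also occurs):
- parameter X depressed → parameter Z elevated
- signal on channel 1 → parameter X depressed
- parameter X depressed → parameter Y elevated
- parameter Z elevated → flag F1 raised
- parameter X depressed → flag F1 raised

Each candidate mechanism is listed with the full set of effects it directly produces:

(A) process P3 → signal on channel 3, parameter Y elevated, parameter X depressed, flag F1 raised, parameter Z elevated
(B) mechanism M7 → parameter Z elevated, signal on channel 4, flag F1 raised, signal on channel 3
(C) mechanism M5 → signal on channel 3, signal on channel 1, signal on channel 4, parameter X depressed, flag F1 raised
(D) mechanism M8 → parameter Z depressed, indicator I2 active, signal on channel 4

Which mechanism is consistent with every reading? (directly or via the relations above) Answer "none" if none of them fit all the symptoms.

C

Checking each candidate against the observations:
(A) process P3 — does not account for signal on channel 4
(B) mechanism M7 — flag F1 raised match; parameter Y elevated miss; signal on channel 4 match; parameter Z elevated match; signal on channel 3 match
(C) mechanism M5 — flag F1 raised match; parameter Y elevated match (via parameter X depressed → parameter Y elevated); signal on channel 4 match; parameter Z elevated match (via parameter X depressed → parameter Z elevated); signal on channel 3 match
(D) mechanism M8 — flag F1 raised miss; parameter Y elevated miss; signal on channel 4 match; parameter Z elevated miss; signal on channel 3 miss
(C) is the only candidate with no mismatches.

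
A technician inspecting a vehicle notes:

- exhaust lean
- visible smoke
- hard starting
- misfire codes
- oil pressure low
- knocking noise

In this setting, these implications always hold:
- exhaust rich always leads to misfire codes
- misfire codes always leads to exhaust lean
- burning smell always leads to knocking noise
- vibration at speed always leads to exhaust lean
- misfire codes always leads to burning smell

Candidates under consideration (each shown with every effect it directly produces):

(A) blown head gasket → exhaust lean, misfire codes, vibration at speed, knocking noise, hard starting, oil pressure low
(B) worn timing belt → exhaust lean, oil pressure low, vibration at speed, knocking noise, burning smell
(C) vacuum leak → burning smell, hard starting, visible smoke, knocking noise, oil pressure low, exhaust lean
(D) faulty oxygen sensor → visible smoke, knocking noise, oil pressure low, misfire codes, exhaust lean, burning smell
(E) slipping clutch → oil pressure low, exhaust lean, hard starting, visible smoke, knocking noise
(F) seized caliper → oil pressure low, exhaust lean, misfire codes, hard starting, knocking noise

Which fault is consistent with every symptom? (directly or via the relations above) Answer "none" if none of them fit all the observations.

Checking each candidate against the observations:
(A) blown head gasket — does not account for visible smoke
(B) worn timing belt — exhaust lean match; visible smoke miss; hard starting miss; misfire codes miss; oil pressure low match; knocking noise match
(C) vacuum leak — exhaust lean match; visible smoke match; hard starting match; misfire codes miss; oil pressure low match; knocking noise match
(D) faulty oxygen sensor — does not account for hard starting
(E) slipping clutch — does not account for misfire codes
(F) seized caliper — does not account for visible smoke
None of the listed candidates fits everything.

none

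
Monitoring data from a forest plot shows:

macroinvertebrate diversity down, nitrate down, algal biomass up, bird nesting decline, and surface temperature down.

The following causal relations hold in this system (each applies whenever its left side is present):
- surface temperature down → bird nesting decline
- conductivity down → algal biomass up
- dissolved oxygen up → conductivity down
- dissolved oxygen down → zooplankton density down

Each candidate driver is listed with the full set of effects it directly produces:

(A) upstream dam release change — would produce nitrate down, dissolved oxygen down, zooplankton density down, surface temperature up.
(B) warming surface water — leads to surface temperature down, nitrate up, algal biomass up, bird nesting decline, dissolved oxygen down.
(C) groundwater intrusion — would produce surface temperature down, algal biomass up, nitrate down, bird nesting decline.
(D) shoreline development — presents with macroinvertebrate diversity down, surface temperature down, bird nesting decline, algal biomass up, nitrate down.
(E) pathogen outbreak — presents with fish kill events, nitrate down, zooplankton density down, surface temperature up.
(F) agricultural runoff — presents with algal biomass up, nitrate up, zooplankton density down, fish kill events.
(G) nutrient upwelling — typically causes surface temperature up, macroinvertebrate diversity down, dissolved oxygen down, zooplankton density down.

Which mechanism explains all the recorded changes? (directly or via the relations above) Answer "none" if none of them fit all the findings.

Testing each hypothesis:
(A) upstream dam release change — fails on macroinvertebrate diversity down, algal biomass up, bird nesting decline, surface temperature down (predicts surface temperature up, not surface temperature down)
(B) warming surface water — fails on macroinvertebrate diversity down, nitrate down (predicts nitrate up, not nitrate down)
(C) groundwater intrusion — macroinvertebrate diversity down -; nitrate down +; algal biomass up +; bird nesting decline +; surface temperature down +
(D) shoreline development — accounts for every observation
(E) pathogen outbreak — fails on macroinvertebrate diversity down, algal biomass up, bird nesting decline, surface temperature down (predicts surface temperature up, not surface temperature down)
(F) agricultural runoff — fails on macroinvertebrate diversity down, nitrate down, bird nesting decline, surface temperature down (predicts nitrate up, not nitrate down)
(G) nutrient upwelling — fails on nitrate down, algal biomass up, bird nesting decline, surface temperature down (predicts surface temperature up, not surface temperature down)
(D) is the only candidate with no mismatches.

D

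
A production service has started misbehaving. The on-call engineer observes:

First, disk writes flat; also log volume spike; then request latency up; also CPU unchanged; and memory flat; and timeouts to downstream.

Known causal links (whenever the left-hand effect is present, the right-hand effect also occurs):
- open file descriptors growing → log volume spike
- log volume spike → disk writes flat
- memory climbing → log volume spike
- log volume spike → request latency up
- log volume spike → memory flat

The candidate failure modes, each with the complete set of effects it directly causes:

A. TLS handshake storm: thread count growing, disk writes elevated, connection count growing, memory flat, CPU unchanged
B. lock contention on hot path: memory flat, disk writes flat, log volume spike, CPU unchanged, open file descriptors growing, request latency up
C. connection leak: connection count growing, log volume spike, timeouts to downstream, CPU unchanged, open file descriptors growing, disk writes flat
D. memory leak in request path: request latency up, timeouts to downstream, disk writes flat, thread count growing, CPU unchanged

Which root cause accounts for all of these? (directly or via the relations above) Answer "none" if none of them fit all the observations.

Per-candidate check:
(A) TLS handshake storm — fails on disk writes flat, log volume spike, request latency up, timeouts to downstream (predicts disk writes elevated, not disk writes flat)
(B) lock contention on hot path — does not account for timeouts to downstream
(C) connection leak — accounts for every observation (request latency up through log volume spike → request latency up)
(D) memory leak in request path — disk writes flat yes; log volume spike NO; request latency up yes; CPU unchanged yes; memory flat NO; timeouts to downstream yes
(C) alone accounts for all the evidence.

C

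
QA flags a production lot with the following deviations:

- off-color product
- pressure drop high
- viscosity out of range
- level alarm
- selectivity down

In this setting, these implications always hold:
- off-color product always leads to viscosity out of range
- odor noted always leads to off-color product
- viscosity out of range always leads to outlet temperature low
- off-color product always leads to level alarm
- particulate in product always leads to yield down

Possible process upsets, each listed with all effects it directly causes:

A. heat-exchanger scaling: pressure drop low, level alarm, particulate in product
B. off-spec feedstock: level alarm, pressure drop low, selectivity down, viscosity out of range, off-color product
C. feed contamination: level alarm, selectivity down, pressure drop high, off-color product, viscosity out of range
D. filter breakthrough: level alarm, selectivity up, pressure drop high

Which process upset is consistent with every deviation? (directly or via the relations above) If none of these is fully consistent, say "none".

C

Testing each hypothesis:
(A) heat-exchanger scaling — fails on off-color product, pressure drop high, viscosity out of range, selectivity down (predicts pressure drop low, not pressure drop high)
(B) off-spec feedstock — fails on pressure drop high (predicts pressure drop low, not pressure drop high)
(C) feed contamination — off-color product match; pressure drop high match; viscosity out of range match; level alarm match; selectivity down match
(D) filter breakthrough — fails on off-color product, viscosity out of range, selectivity down (predicts selectivity up, not selectivity down)
(C) is the only candidate with no mismatches.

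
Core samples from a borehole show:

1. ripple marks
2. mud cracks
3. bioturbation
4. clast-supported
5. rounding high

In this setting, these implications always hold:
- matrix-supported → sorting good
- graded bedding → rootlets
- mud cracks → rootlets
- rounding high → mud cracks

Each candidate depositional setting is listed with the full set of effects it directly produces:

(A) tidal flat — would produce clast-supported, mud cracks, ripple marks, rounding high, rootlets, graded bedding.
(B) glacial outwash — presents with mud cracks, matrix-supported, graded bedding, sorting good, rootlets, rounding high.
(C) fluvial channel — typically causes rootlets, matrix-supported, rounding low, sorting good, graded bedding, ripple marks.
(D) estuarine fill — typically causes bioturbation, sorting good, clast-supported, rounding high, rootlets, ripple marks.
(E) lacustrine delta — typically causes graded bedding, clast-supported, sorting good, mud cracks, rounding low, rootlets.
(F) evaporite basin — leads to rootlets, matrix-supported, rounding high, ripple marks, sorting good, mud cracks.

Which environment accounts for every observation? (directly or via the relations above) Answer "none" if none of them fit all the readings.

Per-candidate check:
(A) tidal flat — ripple marks match; mud cracks match; bioturbation miss; clast-supported match; rounding high match
(B) glacial outwash — ripple marks miss; mud cracks match; bioturbation miss; clast-supported miss; rounding high match
(C) fluvial channel — fails on mud cracks, bioturbation, clast-supported, rounding high (predicts matrix-supported, not clast-supported; predicts rounding low, not rounding high)
(D) estuarine fill — accounts for every observation (mud cracks through rounding high → mud cracks)
(E) lacustrine delta — fails on ripple marks, bioturbation, rounding high (predicts rounding low, not rounding high)
(F) evaporite basin — ripple marks match; mud cracks match; bioturbation miss; clast-supported miss; rounding high match
(D) is the only candidate with no mismatches.

D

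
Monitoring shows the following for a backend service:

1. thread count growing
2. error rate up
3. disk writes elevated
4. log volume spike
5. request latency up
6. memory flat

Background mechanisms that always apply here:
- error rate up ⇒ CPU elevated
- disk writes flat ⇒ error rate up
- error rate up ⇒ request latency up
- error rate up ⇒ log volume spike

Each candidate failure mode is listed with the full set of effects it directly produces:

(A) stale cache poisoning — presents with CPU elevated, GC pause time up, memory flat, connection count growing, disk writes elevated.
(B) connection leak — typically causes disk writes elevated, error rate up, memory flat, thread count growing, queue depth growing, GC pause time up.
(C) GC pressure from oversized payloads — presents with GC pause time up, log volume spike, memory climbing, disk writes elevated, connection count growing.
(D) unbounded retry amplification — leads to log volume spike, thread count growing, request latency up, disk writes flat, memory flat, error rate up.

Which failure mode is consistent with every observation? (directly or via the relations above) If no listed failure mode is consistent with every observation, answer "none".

Checking each candidate against the observations:
(A) stale cache poisoning — thread count growing miss; error rate up miss; disk writes elevated match; log volume spike miss; request latency up miss; memory flat match
(B) connection leak — accounts for every observation (log volume spike by error rate up → log volume spike)
(C) GC pressure from oversized payloads — fails on thread count growing, error rate up, request latency up, memory flat (predicts memory climbing, not memory flat)
(D) unbounded retry amplification — thread count growing match; error rate up match; disk writes elevated miss; log volume spike match; request latency up match; memory flat match
(B) alone accounts for all the evidence.

B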